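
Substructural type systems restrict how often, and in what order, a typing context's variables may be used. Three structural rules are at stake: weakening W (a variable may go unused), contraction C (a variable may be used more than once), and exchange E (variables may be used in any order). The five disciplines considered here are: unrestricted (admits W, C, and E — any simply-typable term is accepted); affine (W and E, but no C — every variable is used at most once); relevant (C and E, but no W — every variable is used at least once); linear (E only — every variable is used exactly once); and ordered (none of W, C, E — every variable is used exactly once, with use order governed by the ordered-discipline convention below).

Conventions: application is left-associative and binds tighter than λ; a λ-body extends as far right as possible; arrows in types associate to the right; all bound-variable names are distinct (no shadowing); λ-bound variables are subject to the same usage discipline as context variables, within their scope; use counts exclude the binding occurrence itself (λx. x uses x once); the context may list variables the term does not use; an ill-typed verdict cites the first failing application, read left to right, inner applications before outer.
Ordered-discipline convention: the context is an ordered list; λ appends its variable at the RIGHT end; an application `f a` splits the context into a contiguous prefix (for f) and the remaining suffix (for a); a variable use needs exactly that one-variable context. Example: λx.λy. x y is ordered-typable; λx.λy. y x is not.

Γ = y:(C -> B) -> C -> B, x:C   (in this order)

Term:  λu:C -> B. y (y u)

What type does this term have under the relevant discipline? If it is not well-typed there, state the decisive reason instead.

not well-typed under relevant — x left unused
usage: y: 2×; x: 0×; u (λ-bound): 1×
order of uses: y, y, u
typing: well-typed — term : (C -> B) -> C -> B
per-discipline verdicts: ordered ✗ | linear ✗ | affine ✗ | relevant ✗ | unrestricted ✓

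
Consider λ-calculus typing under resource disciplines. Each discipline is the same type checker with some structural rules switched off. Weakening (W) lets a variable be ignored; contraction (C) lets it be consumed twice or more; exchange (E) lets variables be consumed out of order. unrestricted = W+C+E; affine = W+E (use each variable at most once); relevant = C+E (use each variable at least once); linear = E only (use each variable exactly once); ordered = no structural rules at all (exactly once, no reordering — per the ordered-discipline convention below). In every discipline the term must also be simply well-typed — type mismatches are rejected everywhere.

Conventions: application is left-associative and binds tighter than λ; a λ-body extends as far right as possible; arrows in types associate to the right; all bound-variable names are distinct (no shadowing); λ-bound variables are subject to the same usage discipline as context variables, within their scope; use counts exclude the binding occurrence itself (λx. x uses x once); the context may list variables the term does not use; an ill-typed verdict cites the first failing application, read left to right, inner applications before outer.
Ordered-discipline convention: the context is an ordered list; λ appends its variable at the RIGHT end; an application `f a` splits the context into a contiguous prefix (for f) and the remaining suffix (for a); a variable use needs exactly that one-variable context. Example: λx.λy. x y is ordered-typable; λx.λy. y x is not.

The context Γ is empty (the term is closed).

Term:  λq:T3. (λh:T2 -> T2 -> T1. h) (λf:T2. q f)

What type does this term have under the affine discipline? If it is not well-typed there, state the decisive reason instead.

not well-typed under affine — a type mismatch blocks all five
variable uses: q (λ-bound): 1×, h (λ-bound): 1×, f (λ-bound): 1×
left-to-right use order: h, q, f
typing: ill-typed: non-arrow in function slot: T3
summary: ordered ✗ · linear ✗ · affine ✗ · relevant ✗ · unrestricted ✗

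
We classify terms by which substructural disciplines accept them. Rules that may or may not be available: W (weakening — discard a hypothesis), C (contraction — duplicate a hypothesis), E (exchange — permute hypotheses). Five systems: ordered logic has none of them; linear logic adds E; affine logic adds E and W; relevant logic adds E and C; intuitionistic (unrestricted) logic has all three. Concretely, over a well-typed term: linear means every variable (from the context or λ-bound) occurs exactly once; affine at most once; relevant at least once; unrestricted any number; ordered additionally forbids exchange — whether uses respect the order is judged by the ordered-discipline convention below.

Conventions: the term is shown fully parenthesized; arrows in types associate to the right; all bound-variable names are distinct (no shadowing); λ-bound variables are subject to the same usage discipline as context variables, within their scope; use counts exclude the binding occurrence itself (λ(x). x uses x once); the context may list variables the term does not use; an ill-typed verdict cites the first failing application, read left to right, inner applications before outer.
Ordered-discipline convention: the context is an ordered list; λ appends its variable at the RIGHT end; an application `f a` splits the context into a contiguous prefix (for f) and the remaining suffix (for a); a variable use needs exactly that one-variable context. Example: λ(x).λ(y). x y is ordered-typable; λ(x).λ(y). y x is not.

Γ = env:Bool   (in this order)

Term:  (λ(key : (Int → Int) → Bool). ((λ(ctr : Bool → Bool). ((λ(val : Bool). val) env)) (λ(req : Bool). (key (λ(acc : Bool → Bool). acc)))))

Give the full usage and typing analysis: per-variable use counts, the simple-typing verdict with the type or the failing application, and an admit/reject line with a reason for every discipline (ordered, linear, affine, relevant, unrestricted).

usage: env: 1, key (bound): 1, ctr (bound): 0, val (bound): 1, req (bound): 0, acc (bound): 1
uses in reading order: val, env, key, acc
typing: ill-typed: a function awaiting Int → Int gets (Bool → Bool) → Bool → Bool
ordered: ✗, the type mismatch rejects it
linear: ✗, not simply typable
affine: ✗, fails simple typing
relevant: ✗, a type mismatch blocks all five
unrestricted: ✗, the type mismatch rejects it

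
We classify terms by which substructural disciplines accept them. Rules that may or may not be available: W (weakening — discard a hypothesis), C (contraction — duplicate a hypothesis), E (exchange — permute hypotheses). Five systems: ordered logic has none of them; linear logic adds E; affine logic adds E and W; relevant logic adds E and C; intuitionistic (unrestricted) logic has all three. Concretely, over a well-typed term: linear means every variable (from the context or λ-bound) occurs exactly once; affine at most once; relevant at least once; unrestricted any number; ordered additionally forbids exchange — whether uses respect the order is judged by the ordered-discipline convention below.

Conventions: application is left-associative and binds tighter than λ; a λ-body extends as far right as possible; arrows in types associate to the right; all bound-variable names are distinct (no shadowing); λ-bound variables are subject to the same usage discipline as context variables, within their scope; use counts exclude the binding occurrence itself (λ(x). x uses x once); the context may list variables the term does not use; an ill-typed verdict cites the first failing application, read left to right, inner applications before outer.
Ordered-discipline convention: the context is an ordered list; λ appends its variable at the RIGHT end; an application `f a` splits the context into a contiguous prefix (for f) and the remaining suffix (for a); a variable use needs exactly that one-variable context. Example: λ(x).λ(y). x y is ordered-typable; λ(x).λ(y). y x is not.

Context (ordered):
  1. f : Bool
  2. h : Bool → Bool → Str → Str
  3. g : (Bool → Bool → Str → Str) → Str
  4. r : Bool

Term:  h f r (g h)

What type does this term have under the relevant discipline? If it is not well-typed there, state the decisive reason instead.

term : Str
usage: f: 1×, h: 2×, g: 1×, r: 1×
left-to-right use order: h, f, r, g, h
typing: well-typed at Str
summary: ordered ✗ | linear ✗ | affine ✗ | relevant ✓ | unrestricted ✓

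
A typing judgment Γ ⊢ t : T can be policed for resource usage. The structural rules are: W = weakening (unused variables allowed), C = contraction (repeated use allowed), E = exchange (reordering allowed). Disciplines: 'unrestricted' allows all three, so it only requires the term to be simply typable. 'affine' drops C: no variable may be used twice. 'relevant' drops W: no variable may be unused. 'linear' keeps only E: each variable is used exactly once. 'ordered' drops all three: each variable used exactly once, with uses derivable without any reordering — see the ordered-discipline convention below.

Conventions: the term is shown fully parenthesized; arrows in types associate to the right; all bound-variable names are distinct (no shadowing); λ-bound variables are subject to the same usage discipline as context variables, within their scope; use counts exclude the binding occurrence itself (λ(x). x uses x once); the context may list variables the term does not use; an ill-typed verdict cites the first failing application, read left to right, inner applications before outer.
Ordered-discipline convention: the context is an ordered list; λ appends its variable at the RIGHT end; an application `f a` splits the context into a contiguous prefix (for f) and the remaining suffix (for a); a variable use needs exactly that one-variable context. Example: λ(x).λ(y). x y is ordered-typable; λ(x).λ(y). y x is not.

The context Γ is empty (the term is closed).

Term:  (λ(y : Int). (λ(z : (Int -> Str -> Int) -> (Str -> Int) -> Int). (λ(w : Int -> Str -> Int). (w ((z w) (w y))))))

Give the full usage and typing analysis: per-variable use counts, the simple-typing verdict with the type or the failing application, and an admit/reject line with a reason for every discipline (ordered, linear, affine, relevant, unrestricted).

usage: y (bound) ×1, z (bound) ×1, w (bound) ×3
use order (left to right): w, z, w, w, y
typing: ✓ — Int -> ((Int -> Str -> Int) -> (Str -> Int) -> Int) -> (Int -> Str -> Int) -> Str -> Int
ordered: ✗, repeated use of w ×3
linear: ✗, repeated use of w ×3
affine: ✗, repeated use of w ×3
relevant: ✓, every one of y, z, w appears
unrestricted: ✓, simply typable at Int -> ((Int -> Str -> Int) -> (Str -> Int) -> Int) -> (Int -> Str -> Int) -> Str -> Int; W, C, E all held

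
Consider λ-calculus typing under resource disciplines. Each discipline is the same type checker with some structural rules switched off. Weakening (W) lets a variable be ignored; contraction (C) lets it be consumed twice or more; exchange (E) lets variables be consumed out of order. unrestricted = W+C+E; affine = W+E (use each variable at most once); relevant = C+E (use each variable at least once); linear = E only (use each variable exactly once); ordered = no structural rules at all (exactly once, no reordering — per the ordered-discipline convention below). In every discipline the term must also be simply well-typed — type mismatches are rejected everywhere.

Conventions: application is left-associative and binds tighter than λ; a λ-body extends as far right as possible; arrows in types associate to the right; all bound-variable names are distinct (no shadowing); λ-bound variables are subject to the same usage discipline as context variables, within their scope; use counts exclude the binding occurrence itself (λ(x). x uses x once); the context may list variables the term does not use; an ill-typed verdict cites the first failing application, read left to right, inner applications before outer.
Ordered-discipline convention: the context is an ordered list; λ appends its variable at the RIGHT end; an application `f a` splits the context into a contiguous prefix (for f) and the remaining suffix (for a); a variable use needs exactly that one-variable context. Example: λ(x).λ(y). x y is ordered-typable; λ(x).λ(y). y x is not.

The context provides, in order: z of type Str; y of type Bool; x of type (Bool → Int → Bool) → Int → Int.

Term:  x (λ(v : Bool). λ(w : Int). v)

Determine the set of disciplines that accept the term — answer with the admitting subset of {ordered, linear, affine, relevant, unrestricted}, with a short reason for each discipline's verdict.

admitted by: affine, unrestricted
variable uses: z=0; y=0; x=1; v (λ-bound)=1; w (λ-bound)=0
uses in reading order: x, v
typing: well-typed — term : Int → Int
ordered: ✗ — z, y, w never used (weakening)
linear: ✗ — z, y, w never used (weakening)
affine: ✓ — no duplicate uses among z, y, x, v, w
relevant: ✗ — z, y, w never used (weakening)
unrestricted: ✓ — typability at Int → Int is all that's needed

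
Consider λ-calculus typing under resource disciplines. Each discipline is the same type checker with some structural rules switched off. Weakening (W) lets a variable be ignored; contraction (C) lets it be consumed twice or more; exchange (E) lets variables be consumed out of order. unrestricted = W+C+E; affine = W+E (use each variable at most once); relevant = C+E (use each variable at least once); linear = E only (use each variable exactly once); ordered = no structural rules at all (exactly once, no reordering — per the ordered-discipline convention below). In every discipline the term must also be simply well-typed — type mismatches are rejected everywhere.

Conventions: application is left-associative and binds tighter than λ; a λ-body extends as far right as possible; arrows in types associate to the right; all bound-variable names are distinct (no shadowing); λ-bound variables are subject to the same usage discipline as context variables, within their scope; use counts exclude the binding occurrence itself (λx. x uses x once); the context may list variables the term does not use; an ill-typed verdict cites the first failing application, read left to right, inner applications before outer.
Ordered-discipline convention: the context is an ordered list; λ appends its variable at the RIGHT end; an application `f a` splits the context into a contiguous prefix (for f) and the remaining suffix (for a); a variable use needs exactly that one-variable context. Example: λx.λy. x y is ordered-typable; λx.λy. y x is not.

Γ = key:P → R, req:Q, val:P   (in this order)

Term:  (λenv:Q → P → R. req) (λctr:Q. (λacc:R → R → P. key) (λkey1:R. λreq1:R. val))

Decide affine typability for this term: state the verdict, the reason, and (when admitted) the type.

yes — at most one use each (key, req, val, env, ctr, acc, key1, req1); term : Q
usage: key: 1, req: 1, val: 1, env (λ-bound): 0, ctr (λ-bound): 0, acc (λ-bound): 0, key1 (λ-bound): 0, req1 (λ-bound): 0
order of uses: req, key, val
typing: ✓ — Q
summary: ordered ✗; linear ✗; affine ✓; relevant ✗; unrestricted ✓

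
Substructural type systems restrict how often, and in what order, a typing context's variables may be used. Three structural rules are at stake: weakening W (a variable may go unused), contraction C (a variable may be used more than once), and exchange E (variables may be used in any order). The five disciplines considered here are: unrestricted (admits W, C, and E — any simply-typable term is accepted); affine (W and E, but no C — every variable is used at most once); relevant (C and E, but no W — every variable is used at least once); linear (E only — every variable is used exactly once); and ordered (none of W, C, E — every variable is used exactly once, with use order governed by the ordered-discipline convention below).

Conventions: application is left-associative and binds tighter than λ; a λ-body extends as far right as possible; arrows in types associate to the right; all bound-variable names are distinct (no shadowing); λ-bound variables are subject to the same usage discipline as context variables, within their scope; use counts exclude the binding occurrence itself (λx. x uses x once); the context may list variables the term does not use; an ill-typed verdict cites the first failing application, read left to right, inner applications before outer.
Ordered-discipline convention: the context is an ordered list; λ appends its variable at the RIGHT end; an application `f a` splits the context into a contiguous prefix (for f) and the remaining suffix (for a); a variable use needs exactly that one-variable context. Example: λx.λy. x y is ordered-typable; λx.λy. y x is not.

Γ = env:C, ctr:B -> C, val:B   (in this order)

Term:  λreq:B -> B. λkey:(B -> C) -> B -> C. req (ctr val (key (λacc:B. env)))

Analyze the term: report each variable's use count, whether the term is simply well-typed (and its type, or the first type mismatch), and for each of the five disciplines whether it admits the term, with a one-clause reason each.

use counts: env: 1; ctr: 1; val: 1; req [bound]: 1; key [bound]: 1; acc [bound]: 0
uses in reading order: req, ctr, val, key, env
typing: ill-typed: applying a non-function (C)
ordered: ✗, a type mismatch blocks all five
linear: ✗, the type mismatch rejects it
affine: ✗, not simply typable
relevant: ✗, fails simple typing
unrestricted: ✗, a type mismatch blocks all five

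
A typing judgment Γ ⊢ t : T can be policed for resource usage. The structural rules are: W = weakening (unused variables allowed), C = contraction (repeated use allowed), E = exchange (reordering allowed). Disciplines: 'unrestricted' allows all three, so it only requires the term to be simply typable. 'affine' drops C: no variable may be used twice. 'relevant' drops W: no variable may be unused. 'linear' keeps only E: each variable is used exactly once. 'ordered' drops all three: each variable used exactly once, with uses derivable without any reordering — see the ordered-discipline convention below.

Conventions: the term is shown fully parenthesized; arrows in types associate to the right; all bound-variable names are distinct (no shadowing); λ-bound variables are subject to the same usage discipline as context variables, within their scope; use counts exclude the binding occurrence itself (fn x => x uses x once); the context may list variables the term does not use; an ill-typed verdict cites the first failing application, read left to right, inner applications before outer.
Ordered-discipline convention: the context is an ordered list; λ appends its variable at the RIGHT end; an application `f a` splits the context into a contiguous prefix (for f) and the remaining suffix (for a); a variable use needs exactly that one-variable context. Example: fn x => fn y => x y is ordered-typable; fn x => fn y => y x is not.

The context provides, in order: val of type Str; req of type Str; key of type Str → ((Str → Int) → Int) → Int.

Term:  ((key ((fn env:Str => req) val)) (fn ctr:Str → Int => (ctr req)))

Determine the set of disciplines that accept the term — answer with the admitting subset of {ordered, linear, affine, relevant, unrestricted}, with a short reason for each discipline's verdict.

admitting disciplines: unrestricted
use counts: val: 1×, req: 2×, key: 1×, env (λ-bound): 0×, ctr (λ-bound): 1×
use order (left to right): key, req, val, ctr, req
typing: the term checks, with type Int
ordered: ✗ — needs contraction — req ×2; needs weakening: env unused
linear: ✗ — needs contraction — req ×2; needs weakening: env unused
affine: ✗ — needs contraction — req ×2
relevant: ✗ — needs weakening: env unused
unrestricted: ✓ — well-typed at Int; no restrictions here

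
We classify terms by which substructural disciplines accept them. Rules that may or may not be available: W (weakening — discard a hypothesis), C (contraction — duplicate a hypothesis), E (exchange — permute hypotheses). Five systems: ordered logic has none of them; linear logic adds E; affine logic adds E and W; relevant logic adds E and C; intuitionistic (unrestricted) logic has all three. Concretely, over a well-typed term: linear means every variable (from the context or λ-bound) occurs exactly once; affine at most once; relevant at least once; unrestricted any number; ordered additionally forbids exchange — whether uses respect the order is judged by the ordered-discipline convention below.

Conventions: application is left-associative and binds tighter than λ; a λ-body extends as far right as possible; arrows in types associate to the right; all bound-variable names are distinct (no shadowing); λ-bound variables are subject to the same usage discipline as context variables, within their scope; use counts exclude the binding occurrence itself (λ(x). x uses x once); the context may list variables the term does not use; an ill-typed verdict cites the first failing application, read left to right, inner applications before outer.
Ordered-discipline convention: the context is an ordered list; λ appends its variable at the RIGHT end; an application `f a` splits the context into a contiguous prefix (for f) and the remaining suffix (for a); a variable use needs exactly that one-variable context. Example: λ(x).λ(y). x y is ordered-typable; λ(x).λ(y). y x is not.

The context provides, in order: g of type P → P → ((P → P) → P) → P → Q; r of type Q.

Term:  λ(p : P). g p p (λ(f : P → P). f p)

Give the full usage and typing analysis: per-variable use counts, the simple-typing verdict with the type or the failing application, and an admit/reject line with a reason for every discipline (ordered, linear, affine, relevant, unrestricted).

use counts: g ×1; r ×0; p (λ-bound) ×3; f (λ-bound) ×1
use order (left to right): g, p, p, f, p
typing: well-typed — term : P → P → Q
ordered: ✗, repeated use of p ×3; unused: r — weakening required
linear: ✗, repeated use of p ×3; unused: r — weakening required
affine: ✗, repeated use of p ×3
relevant: ✗, unused: r — weakening required
unrestricted: ✓, type-checks (P → P → Q) and nothing is barred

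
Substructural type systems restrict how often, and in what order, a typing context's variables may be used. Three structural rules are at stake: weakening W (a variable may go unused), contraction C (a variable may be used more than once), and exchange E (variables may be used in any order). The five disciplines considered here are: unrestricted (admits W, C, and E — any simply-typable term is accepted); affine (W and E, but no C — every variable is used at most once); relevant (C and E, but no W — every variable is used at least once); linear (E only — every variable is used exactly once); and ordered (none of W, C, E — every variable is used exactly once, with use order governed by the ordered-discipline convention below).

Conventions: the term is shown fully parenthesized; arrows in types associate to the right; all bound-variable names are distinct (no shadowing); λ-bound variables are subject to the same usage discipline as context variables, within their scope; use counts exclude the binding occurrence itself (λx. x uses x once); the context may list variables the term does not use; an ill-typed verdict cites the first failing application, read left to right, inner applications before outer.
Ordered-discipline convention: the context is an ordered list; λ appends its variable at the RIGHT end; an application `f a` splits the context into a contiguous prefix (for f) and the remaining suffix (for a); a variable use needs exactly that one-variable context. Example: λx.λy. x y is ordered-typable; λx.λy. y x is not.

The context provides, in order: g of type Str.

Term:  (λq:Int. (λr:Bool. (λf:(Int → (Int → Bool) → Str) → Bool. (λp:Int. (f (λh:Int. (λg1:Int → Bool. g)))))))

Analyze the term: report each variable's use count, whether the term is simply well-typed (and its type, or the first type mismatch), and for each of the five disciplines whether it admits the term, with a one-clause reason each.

use counts: g ×1, q (λ-bound) ×0, r (λ-bound) ×0, f (λ-bound) ×1, p (λ-bound) ×0, h (λ-bound) ×0, g1 (λ-bound) ×0
left-to-right use order: f, g
typing: well-typed — term : Int → Bool → ((Int → (Int → Bool) → Str) → Bool) → Int → Bool
ordered: ✗, unused: q, r, p, h, g1 — weakening required
linear: ✗, unused: q, r, p, h, g1 — weakening required
affine: ✓, g, q, r, f, p, h, g1: no repeats, contraction unneeded
relevant: ✗, unused: q, r, p, h, g1 — weakening required
unrestricted: ✓, typability at Int → Bool → ((Int → (Int → Bool) → Str) → Bool) → Int → Bool is all that's needed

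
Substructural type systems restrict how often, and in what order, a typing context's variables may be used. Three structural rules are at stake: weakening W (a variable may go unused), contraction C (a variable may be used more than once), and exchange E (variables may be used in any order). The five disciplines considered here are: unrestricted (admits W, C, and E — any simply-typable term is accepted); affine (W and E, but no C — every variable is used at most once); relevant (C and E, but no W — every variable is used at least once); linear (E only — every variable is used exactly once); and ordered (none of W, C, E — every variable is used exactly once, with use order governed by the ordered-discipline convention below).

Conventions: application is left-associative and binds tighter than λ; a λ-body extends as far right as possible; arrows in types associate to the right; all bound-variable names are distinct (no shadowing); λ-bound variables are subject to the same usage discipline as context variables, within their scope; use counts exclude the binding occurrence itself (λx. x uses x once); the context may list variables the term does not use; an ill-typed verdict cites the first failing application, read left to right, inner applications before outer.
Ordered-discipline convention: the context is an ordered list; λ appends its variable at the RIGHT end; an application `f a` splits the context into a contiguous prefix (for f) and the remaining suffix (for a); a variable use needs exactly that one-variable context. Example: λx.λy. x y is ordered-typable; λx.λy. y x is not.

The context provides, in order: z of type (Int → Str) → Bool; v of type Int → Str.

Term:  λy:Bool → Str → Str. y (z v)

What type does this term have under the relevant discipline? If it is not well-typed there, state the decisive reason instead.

term : (Bool → Str → Str) → Str → Str
usage: z ×1; v ×1; y [bound] ×1
use order (left to right): y, z, v
typing: ✓ — (Bool → Str → Str) → Str → Str
per-discipline verdicts: ordered ✗ · linear ✓ · affine ✓ · relevant ✓ · unrestricted ✓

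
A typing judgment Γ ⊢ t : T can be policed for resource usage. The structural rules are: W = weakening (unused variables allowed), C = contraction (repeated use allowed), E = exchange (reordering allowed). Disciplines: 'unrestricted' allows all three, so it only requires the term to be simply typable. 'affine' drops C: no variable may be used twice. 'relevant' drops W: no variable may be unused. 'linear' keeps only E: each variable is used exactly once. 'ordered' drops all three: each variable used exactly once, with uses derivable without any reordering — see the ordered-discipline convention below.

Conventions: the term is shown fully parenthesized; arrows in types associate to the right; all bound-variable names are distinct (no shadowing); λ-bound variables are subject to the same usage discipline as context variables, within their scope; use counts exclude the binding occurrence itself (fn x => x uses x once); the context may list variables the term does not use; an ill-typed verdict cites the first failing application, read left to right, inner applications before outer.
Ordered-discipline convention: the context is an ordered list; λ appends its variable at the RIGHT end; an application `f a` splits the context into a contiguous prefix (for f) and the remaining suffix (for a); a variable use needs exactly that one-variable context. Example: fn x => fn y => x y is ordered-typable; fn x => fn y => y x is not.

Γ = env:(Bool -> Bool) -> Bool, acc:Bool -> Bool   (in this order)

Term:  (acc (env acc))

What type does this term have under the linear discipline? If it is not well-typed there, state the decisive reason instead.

not well-typed under linear — needs contraction — acc ×2
counts: env: 1×; acc: 2×
use order (left to right): acc, env, acc
typing: the term checks, with type Bool
summary: ordered ✗; linear ✗; affine ✗; relevant ✓; unrestricted ✓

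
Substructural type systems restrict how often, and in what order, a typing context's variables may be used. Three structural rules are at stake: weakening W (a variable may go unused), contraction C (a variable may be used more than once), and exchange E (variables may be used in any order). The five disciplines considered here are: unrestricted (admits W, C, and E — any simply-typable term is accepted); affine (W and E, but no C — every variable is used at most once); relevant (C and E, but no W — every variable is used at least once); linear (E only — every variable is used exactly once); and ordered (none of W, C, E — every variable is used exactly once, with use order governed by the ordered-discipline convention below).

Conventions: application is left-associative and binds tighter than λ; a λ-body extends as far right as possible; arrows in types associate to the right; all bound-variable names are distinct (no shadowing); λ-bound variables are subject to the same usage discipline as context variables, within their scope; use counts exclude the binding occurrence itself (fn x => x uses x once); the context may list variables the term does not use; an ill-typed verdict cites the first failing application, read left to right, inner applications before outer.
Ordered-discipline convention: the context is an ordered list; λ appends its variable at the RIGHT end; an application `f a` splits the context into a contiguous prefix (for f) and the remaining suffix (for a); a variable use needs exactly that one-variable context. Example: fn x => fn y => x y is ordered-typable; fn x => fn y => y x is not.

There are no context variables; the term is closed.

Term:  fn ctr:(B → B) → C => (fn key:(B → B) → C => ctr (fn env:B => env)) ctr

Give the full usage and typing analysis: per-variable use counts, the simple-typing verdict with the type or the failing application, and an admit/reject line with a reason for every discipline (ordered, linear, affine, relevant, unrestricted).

counts: ctr (λ-bound)=2; key (λ-bound)=0; env (λ-bound)=1
left-to-right use order: ctr, env, ctr
typing: well-typed — term : ((B → B) → C) → C
ordered: ✗ — repeated use of ctr ×2; key left unused
linear: ✗ — repeated use of ctr ×2; key left unused
affine: ✗ — repeated use of ctr ×2
relevant: ✗ — key left unused
unrestricted: ✓ — type-checks (((B → B) → C) → C) and nothing is barred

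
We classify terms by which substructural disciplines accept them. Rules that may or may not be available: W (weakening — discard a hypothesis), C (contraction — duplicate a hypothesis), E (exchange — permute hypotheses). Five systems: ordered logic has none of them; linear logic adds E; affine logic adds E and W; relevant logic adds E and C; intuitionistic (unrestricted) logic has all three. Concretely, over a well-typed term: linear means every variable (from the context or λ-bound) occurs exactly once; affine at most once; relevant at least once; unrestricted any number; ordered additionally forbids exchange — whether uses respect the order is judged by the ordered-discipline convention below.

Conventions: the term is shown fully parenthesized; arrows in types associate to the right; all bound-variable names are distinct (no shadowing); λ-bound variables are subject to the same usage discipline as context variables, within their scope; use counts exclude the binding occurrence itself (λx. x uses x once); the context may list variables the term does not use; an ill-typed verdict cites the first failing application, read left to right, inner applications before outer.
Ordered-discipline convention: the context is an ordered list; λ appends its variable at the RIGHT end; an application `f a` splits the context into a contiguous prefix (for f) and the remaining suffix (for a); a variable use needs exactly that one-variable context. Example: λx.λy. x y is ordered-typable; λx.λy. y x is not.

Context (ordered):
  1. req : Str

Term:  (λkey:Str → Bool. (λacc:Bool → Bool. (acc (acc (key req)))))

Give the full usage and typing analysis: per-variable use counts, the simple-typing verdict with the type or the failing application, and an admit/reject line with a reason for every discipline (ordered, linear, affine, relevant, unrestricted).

use counts: req ×1; key (λ-bound) ×1; acc (λ-bound) ×2
order of uses: acc, acc, key, req
typing: well-typed at (Str → Bool) → (Bool → Bool) → Bool
ordered ✗ (repeated use of acc ×2)
linear ✗ (repeated use of acc ×2)
affine ✗ (repeated use of acc ×2)
relevant ✓ (req, key, acc: all used, weakening unneeded)
unrestricted ✓ (well-typed at (Str → Bool) → (Bool → Bool) → Bool; no restrictions here)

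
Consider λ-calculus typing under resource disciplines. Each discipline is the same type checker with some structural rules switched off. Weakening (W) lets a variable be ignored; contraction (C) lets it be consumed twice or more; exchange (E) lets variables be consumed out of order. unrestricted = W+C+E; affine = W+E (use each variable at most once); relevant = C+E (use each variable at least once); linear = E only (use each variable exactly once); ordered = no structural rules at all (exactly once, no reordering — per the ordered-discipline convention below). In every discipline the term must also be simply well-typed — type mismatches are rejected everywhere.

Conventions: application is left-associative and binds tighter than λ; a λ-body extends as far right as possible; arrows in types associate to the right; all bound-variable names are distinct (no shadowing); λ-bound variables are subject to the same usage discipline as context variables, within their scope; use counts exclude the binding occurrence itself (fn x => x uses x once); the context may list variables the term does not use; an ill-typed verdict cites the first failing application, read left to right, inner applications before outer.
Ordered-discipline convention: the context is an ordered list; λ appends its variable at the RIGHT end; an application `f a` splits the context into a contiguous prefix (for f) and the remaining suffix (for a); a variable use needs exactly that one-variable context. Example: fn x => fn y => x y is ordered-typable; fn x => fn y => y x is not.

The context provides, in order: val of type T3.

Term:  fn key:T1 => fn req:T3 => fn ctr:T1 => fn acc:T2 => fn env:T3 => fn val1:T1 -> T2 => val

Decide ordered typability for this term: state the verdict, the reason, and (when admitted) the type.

no — key, req, ctr, acc, env, val1 never used (weakening)
variable uses: val: 1, key [bound]: 0, req [bound]: 0, ctr [bound]: 0, acc [bound]: 0, env [bound]: 0, val1 [bound]: 0
uses in reading order: val
typing: well-typed — term : T1 -> T3 -> T1 -> T2 -> T3 -> (T1 -> T2) -> T3
per-discipline verdicts: ordered ✗; linear ✗; affine ✓; relevant ✗; unrestricted ✓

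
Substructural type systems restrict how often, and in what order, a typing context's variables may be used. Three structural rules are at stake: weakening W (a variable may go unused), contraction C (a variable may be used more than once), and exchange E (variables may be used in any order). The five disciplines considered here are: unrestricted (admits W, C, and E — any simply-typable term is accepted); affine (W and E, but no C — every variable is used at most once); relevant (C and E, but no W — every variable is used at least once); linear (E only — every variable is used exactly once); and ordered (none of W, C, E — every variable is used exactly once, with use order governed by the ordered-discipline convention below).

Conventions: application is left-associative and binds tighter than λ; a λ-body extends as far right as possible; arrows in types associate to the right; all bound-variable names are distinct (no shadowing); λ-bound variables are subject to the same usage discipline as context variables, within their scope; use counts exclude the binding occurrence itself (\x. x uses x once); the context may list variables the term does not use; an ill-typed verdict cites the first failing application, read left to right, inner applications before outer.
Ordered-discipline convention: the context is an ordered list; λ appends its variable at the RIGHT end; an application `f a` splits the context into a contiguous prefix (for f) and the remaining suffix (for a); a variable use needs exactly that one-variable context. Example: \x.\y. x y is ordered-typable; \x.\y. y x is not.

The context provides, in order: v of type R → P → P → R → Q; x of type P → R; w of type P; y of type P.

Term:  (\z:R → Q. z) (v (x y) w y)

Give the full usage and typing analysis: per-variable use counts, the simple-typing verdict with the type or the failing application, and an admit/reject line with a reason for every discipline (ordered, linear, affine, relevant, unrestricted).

counts: v: 1; x: 1; w: 1; y: 2; z (bound): 1
use order (left to right): z, v, x, y, w, y
typing: the term checks, with type R → Q
ordered: ✗, y ×2 used more than once (contraction)
linear: ✗, y ×2 used more than once (contraction)
affine: ✗, y ×2 used more than once (contraction)
relevant: ✓, v, x, w, y, z: all used, weakening unneeded
unrestricted: ✓, type-checks (R → Q) and nothing is barred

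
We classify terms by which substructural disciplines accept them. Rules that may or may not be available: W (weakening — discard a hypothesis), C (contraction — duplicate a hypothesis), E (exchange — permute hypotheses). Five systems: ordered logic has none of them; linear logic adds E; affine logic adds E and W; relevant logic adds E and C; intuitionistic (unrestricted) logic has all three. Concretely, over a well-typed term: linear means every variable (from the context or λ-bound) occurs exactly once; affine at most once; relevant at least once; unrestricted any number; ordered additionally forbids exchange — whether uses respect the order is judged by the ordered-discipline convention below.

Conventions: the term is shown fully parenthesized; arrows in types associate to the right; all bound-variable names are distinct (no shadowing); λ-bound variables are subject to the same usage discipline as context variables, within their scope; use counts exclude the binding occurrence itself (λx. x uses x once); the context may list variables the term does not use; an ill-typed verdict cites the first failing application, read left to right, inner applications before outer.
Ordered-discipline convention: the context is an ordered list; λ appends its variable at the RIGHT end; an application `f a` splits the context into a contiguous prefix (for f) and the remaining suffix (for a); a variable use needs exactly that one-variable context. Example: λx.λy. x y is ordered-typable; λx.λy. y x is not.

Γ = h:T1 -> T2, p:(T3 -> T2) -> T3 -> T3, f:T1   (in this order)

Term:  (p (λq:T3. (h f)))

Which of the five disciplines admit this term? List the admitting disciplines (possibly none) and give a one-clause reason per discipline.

admitted by: affine, unrestricted
use counts: h: 1×; p: 1×; f: 1×; q [bound]: 0×
order of uses: p, h, f
typing: the term checks, with type T3 -> T3
ordered ✗ (needs weakening: q unused)
linear ✗ (needs weakening: q unused)
affine ✓ (h, p, f, q: no repeats, contraction unneeded)
relevant ✗ (needs weakening: q unused)
unrestricted ✓ (typability at T3 -> T3 is all that's needed)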